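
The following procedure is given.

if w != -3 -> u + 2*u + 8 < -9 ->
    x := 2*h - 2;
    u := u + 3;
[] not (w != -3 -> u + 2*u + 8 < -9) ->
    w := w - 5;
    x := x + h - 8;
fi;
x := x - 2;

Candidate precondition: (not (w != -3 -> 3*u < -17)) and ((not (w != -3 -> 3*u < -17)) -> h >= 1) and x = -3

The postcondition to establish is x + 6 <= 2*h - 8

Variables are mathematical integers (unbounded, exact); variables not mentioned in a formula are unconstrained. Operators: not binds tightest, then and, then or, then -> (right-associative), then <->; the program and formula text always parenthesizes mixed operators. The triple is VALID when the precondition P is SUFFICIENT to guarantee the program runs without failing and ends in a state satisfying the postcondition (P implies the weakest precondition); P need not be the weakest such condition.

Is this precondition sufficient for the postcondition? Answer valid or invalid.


Working backward. After the program, the postcondition x + 6 <= 2*h - 8 must hold; in canonical form it is x <= 2*h - 14.
Before x := x - 2: x <= 2*h - 12
Then branch requires false; else branch requires x <= h - 4.
Before the if: (not (w != -3 -> 3*u < -17)) and ((not (w != -3 -> 3*u < -17)) -> x <= h - 4)
The weakest precondition is (not (w != -3 -> 3*u < -17)) and ((not (w != -3 -> 3*u < -17)) -> x <= h - 4).
Check whether (not (w != -3 -> 3*u < -17)) and ((not (w != -3 -> 3*u < -17)) -> h >= 1) and x = -3 implies it.
Every state satisfying the precondition satisfies the weakest precondition: the implication holds.
Answer: valid


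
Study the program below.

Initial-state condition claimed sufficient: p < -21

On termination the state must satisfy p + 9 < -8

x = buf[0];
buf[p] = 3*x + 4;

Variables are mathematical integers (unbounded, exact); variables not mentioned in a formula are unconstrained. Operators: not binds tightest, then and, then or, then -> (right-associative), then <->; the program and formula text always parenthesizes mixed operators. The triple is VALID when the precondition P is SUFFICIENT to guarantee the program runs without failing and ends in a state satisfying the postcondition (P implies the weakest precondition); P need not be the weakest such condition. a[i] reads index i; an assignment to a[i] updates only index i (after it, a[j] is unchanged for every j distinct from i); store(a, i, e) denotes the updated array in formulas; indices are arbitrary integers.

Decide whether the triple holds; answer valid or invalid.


Working backward. After the program, the postcondition p + 9 < -8 must hold; in canonical form it is p < -17.
Before buf[p] := 3*x + 4: p < -17
Before x := buf[0]: p < -17
The weakest precondition is p < -17.
Check whether p < -21 implies it.
Every state satisfying the precondition satisfies the weakest precondition: the implication holds.
Answer: valid


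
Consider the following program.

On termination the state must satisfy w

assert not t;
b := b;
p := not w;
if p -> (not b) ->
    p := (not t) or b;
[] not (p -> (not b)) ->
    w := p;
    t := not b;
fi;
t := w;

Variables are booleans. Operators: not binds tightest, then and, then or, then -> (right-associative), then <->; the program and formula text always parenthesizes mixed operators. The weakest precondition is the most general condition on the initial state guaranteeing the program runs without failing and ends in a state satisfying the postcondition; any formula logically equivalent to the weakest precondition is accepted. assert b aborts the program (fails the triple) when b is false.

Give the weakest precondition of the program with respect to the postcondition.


Working backward. After the program, w must hold.
Before t := w: w
Then branch requires w; else branch requires p.
Before the if: ((p -> (not b)) -> w) and ((not (p -> (not b))) -> p)
Before p := not w: (((not w) -> (not b)) -> w) and ((not ((not w) -> (not b))) -> (not w))
Before b := b: (((not w) -> (not b)) -> w) and ((not ((not w) -> (not b))) -> (not w))
Before assert not t: (not t) and (((not w) -> (not b)) -> w) and ((not ((not w) -> (not b))) -> (not w))
Answer: WP = (not t) and (((not w) -> (not b)) -> w) and ((not ((not w) -> (not b))) -> (not w))


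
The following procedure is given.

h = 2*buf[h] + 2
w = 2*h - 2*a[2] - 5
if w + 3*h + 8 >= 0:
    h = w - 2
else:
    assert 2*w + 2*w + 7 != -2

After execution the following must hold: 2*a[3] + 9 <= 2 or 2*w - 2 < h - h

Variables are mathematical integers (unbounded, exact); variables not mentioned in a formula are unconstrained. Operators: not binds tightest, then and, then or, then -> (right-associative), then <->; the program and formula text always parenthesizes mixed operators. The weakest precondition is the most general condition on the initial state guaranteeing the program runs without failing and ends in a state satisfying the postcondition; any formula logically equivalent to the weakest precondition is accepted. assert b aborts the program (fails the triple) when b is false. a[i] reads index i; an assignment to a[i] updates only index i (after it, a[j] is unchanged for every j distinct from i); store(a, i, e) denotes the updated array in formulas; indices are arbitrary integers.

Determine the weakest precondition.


Working backward. After the program, the postcondition 2*a[3] + 9 <= 2 or 2*w - 2 < h - h must hold; in canonical form it is 2*a[3] <= -7 or 2*w < 2.
Then branch requires 2*a[3] <= -7 or 2*w < 2; else branch requires 4*w != -9 and (2*a[3] <= -7 or 2*w < 2).
Before the if: (3*h + w >= -8 -> (2*a[3] <= -7 or 2*w < 2)) and ((not (3*h + w >= -8)) -> (4*w != -9 and (2*a[3] <= -7 or 2*w < 2)))
Before w := 2*h - 2*a[2] - 5: (5*h >= 2*a[2] - 3 -> (2*a[3] <= -7 or 4*h < 4*a[2] + 12)) and ((not (5*h >= 2*a[2] - 3)) -> (8*h != 8*a[2] + 11 and (2*a[3] <= -7 or 4*h < 4*a[2] + 12)))
Before h := 2*buf[h] + 2: (10*buf[h] >= 2*a[2] - 13 -> (2*a[3] <= -7 or 8*buf[h] < 4*a[2] + 4)) and ((not (10*buf[h] >= 2*a[2] - 13)) -> (16*buf[h] != 8*a[2] - 5 and (2*a[3] <= -7 or 8*buf[h] < 4*a[2] + 4)))
Answer: WP = (10*buf[h] >= 2*a[2] - 13 -> (2*a[3] <= -7 or 8*buf[h] < 4*a[2] + 4)) and ((not (10*buf[h] >= 2*a[2] - 13)) -> (16*buf[h] != 8*a[2] - 5 and (2*a[3] <= -7 or 8*buf[h] < 4*a[2] + 4)))


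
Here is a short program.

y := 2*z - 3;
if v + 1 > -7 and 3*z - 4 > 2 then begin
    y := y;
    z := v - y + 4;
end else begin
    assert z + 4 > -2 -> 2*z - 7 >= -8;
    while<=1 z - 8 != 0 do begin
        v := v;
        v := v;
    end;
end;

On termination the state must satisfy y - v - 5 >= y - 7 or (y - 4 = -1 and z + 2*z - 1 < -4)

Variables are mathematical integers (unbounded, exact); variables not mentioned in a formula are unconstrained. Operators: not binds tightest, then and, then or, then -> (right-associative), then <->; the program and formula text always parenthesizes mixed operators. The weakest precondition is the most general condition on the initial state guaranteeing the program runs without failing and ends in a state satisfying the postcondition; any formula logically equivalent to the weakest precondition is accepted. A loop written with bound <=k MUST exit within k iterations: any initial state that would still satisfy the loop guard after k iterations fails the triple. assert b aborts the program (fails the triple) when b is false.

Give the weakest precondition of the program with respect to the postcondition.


Working backward. After the program, the postcondition y - v - 5 >= y - 7 or (y - 4 = -1 and z + 2*z - 1 < -4) must hold; in canonical form it is v <= 2 or (y = 3 and 3*z < -3).
Then branch requires v <= 2 or (y = 3 and 3*v < 3*y - 15); else branch requires (z > -6 -> 2*z >= -1) and (z != 8 -> ((not (z != 8)) and (v <= 2 or (y = 3 and 3*z < -3)))) and ((not (z != 8)) -> (v <= 2 or (y = 3 and 3*z < -3))).
Before the if: ((v > -8 and 3*z > 6) -> (v <= 2 or (y = 3 and 3*v < 3*y - 15))) and ((not (v > -8 and 3*z > 6)) -> ((z > -6 -> 2*z >= -1) and (z != 8 -> ((not (z != 8)) and (v <= 2 or (y = 3 and 3*z < -3)))) and ((not (z != 8)) -> (v <= 2 or (y = 3 and 3*z < -3)))))
Before y := 2*z - 3: ((v > -8 and 3*z > 6) -> (v <= 2 or (2*z = 6 and 3*v < 6*z - 24))) and ((not (v > -8 and 3*z > 6)) -> ((z > -6 -> 2*z >= -1) and (z != 8 -> ((not (z != 8)) and (v <= 2 or (2*z = 6 and 3*z < -3)))) and ((not (z != 8)) -> (v <= 2 or (2*z = 6 and 3*z < -3)))))
Answer: WP = ((v > -8 and 3*z > 6) -> (v <= 2 or (2*z = 6 and 3*v < 6*z - 24))) and ((not (v > -8 and 3*z > 6)) -> ((z > -6 -> 2*z >= -1) and (z != 8 -> ((not (z != 8)) and (v <= 2 or (2*z = 6 and 3*z < -3)))) and ((not (z != 8)) -> (v <= 2 or (2*z = 6 and 3*z < -3)))))


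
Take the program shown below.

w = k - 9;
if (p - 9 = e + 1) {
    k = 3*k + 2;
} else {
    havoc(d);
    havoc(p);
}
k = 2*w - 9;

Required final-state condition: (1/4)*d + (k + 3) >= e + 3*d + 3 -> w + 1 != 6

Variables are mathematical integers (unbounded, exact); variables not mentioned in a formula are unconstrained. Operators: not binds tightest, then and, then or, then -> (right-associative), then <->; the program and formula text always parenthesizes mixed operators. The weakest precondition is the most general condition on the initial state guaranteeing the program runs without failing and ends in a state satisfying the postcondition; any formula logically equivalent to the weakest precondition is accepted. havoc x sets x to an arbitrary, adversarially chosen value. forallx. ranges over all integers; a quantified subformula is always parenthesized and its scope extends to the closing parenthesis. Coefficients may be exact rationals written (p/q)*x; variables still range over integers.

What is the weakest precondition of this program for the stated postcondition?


Working backward. After the program, the postcondition (1/4)*d + (k + 3) >= e + 3*d + 3 -> w + 1 != 6 must hold; in canonical form it is k >= (11/4)*d + e -> w != 5.
Before k := 2*w - 9: 2*w >= (11/4)*d + e + 9 -> w != 5
Then branch requires 2*w >= (11/4)*d + e + 9 -> w != 5; else branch requires forall d_1. (2*w >= (11/4)*d_1 + e + 9 -> w != 5).
Before the if: (p = e + 10 -> (2*w >= (11/4)*d + e + 9 -> w != 5)) and ((not (p = e + 10)) -> (forall d_1. (2*w >= (11/4)*d_1 + e + 9 -> w != 5)))
Before w := k - 9: (p = e + 10 -> (2*k >= (11/4)*d + e + 27 -> k != 14)) and ((not (p = e + 10)) -> (forall d_1. (2*k >= (11/4)*d_1 + e + 27 -> k != 14)))
Answer: WP = (p = e + 10 -> (2*k >= (11/4)*d + e + 27 -> k != 14)) and ((not (p = e + 10)) -> (forall d_1. (2*k >= (11/4)*d_1 + e + 27 -> k != 14)))


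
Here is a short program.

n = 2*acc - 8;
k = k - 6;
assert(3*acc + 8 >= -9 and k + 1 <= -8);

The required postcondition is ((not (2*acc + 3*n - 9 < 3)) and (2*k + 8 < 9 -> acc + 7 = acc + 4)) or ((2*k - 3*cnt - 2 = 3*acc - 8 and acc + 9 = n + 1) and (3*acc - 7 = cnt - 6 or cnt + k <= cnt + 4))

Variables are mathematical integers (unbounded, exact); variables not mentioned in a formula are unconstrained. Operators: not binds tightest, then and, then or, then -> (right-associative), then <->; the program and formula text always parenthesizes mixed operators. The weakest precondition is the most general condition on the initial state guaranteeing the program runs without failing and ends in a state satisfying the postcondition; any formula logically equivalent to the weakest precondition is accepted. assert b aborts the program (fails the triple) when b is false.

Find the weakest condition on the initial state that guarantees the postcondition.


Working backward. After the program, the postcondition ((not (2*acc + 3*n - 9 < 3)) and (2*k + 8 < 9 -> acc + 7 = acc + 4)) or ((2*k - 3*cnt - 2 = 3*acc - 8 and acc + 9 = n + 1) and (3*acc - 7 = cnt - 6 or cnt + k <= cnt + 4)) must hold; in canonical form it is ((not (2*acc + 3*n < 12)) and (not (2*k < 1))) or (2*k = 3*acc + 3*cnt - 6 and acc = n - 8 and (3*acc = cnt + 1 or k <= 4)).
Before assert 3*acc + 8 >= -9 and k + 1 <= -8: 3*acc >= -17 and k <= -9 and (((not (2*acc + 3*n < 12)) and (not (2*k < 1))) or (2*k = 3*acc + 3*cnt - 6 and acc = n - 8 and (3*acc = cnt + 1 or k <= 4)))
Before k := k - 6: 3*acc >= -17 and k <= -3 and (((not (2*acc + 3*n < 12)) and (not (2*k < 13))) or (2*k = 3*acc + 3*cnt + 6 and acc = n - 8 and (3*acc = cnt + 1 or k <= 10)))
Before n := 2*acc - 8: 3*acc >= -17 and k <= -3 and (((not (8*acc < 36)) and (not (2*k < 13))) or (2*k = 3*acc + 3*cnt + 6 and acc = 16 and (3*acc = cnt + 1 or k <= 10)))
Answer: WP = 3*acc >= -17 and k <= -3 and (((not (8*acc < 36)) and (not (2*k < 13))) or (2*k = 3*acc + 3*cnt + 6 and acc = 16 and (3*acc = cnt + 1 or k <= 10)))


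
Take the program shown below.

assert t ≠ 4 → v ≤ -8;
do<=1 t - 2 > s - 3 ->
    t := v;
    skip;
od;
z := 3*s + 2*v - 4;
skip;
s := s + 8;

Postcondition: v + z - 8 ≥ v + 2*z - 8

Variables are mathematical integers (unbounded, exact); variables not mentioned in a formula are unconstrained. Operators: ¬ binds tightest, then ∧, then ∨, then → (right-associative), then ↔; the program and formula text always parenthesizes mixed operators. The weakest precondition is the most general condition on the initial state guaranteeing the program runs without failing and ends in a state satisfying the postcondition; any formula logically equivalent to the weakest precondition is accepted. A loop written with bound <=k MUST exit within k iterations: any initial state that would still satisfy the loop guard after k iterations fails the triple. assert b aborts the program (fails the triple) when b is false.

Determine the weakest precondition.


Working backward. After the program, the postcondition v + z - 8 ≥ v + 2*z - 8 must hold; in canonical form it is z ≤ 0.
Before s := s + 8: z ≤ 0
Before skip: z ≤ 0
Before z := 3*s + 2*v - 4: 3*s + 2*v ≤ 4
Before the loop (bound <=1), unroll the exhaustion recursion (WP_0 = exit-now case; WP_j = one more guarded iteration, up to j = 1):
  WP_0: (¬(t > s - 1)) ∧ 3*s + 2*v ≤ 4
  WP_1: (t > s - 1 → ((¬(v > s - 1)) ∧ 3*s + 2*v ≤ 4)) ∧ ((¬(t > s - 1)) → 3*s + 2*v ≤ 4)
So before the loop: (t > s - 1 → ((¬(v > s - 1)) ∧ 3*s + 2*v ≤ 4)) ∧ ((¬(t > s - 1)) → 3*s + 2*v ≤ 4)
Before assert t ≠ 4 → v ≤ -8: (t ≠ 4 → v ≤ -8) ∧ (t > s - 1 → ((¬(v > s - 1)) ∧ 3*s + 2*v ≤ 4)) ∧ ((¬(t > s - 1)) → 3*s + 2*v ≤ 4)
Answer: WP = (t ≠ 4 → v ≤ -8) ∧ (t > s - 1 → ((¬(v > s - 1)) ∧ 3*s + 2*v ≤ 4)) ∧ ((¬(t > s - 1)) → 3*s + 2*v ≤ 4)


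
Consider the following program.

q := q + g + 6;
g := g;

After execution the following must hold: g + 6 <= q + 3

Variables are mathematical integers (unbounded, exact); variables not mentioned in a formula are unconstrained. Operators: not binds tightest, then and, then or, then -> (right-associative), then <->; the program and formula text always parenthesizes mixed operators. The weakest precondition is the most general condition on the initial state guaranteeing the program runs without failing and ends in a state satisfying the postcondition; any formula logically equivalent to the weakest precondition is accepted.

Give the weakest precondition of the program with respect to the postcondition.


Working backward. After the program, the postcondition g + 6 <= q + 3 must hold; in canonical form it is g <= q - 3.
Before g := g: g <= q - 3
Before q := q + g + 6: q >= -3
Answer: WP = q >= -3


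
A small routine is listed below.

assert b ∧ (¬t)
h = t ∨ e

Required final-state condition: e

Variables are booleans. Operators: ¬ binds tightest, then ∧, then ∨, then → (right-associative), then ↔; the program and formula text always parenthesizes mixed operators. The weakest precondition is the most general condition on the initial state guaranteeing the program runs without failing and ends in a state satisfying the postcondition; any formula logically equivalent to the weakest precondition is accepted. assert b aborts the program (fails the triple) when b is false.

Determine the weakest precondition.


Working backward. After the program, e must hold.
Before h := t ∨ e: e
Before assert b ∧ (¬t): b ∧ (¬t) ∧ e
Answer: WP = b ∧ (¬t) ∧ e


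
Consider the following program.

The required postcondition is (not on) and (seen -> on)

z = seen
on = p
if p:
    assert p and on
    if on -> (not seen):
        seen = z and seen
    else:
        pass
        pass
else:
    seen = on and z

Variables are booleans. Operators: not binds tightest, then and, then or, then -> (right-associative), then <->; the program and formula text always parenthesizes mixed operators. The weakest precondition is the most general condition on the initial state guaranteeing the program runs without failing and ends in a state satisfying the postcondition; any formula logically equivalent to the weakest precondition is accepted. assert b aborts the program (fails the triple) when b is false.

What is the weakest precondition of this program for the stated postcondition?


Working backward. After the program, (not on) and (seen -> on) must hold.
Then branch requires p and on and ((on -> (not seen)) -> ((not on) and ((z and seen) -> on))) and ((not (on -> (not seen))) -> ((not on) and (seen -> on))); else branch requires (not on) and ((on and z) -> on).
Before the if: (p -> (p and on and ((on -> (not seen)) -> ((not on) and ((z and seen) -> on))) and ((not (on -> (not seen))) -> ((not on) and (seen -> on))))) and ((not p) -> ((not on) and ((on and z) -> on)))
Before on := p: (p -> (p and ((p -> (not seen)) -> ((not p) and ((z and seen) -> p))) and ((not (p -> (not seen))) -> ((not p) and (seen -> p))))) and ((not p) -> ((not p) and ((p and z) -> p)))
Before z := seen: (p -> (p and ((p -> (not seen)) -> ((not p) and (seen -> p))) and ((not (p -> (not seen))) -> ((not p) and (seen -> p))))) and ((not p) -> ((not p) and ((p and seen) -> p)))
Answer: WP = (p -> (p and ((p -> (not seen)) -> ((not p) and (seen -> p))) and ((not (p -> (not seen))) -> ((not p) and (seen -> p))))) and ((not p) -> ((not p) and ((p and seen) -> p)))


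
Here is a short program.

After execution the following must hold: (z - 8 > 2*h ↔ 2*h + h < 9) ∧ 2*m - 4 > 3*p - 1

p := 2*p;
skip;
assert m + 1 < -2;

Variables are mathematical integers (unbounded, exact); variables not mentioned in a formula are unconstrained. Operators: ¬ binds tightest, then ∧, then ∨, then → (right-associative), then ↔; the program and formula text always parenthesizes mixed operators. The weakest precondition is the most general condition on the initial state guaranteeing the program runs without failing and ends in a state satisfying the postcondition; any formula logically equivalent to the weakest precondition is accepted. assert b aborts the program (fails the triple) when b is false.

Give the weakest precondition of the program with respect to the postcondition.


Working backward. After the program, the postcondition (z - 8 > 2*h ↔ 2*h + h < 9) ∧ 2*m - 4 > 3*p - 1 must hold; in canonical form it is (z > 2*h + 8 ↔ 3*h < 9) ∧ 2*m > 3*p + 3.
Before assert m + 1 < -2: m < -3 ∧ (z > 2*h + 8 ↔ 3*h < 9) ∧ 2*m > 3*p + 3
Before skip: m < -3 ∧ (z > 2*h + 8 ↔ 3*h < 9) ∧ 2*m > 3*p + 3
Before p := 2*p: m < -3 ∧ (z > 2*h + 8 ↔ 3*h < 9) ∧ 2*m > 6*p + 3
Answer: WP = m < -3 ∧ (z > 2*h + 8 ↔ 3*h < 9) ∧ 2*m > 6*p + 3


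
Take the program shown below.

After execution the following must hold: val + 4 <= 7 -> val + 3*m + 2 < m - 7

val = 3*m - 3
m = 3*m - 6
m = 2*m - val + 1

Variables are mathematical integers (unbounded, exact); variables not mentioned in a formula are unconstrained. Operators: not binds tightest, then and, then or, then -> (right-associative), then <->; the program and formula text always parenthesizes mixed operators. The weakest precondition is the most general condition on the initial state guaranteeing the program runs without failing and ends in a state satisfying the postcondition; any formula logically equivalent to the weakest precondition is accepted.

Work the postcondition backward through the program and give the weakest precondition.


Working backward. After the program, the postcondition val + 4 <= 7 -> val + 3*m + 2 < m - 7 must hold; in canonical form it is val <= 3 -> 2*m + val < -9.
Before m := 2*m - val + 1: val <= 3 -> 4*m < val - 11
Before m := 3*m - 6: val <= 3 -> 12*m < val + 13
Before val := 3*m - 3: 3*m <= 6 -> 9*m < 10
Answer: WP = 3*m <= 6 -> 9*m < 10


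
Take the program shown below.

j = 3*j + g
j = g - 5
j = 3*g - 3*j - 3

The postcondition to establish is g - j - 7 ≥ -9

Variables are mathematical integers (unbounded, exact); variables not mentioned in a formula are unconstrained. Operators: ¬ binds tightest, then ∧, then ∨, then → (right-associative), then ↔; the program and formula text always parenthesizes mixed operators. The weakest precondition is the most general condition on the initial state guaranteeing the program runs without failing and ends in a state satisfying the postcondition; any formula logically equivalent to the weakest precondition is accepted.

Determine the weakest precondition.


Working backward. After the program, the postcondition g - j - 7 ≥ -9 must hold; in canonical form it is g ≥ j - 2.
Before j := 3*g - 3*j - 3: 3*j ≥ 2*g - 5
Before j := g - 5: g ≥ 10
Before j := 3*j + g: g ≥ 10
Answer: WP = g ≥ 10


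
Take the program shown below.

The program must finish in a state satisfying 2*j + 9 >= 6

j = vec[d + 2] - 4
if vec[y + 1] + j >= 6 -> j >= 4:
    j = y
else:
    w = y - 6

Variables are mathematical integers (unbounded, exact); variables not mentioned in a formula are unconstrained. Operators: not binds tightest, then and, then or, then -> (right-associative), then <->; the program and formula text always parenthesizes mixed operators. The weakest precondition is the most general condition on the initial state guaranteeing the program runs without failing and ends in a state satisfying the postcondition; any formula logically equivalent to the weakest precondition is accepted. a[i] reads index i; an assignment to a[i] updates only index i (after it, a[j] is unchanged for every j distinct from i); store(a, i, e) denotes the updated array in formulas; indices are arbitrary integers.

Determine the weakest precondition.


Working backward. After the program, the postcondition 2*j + 9 >= 6 must hold; in canonical form it is 2*j >= -3.
Then branch requires 2*y >= -3; else branch requires 2*j >= -3.
Before the if: ((vec[y + 1] + j >= 6 -> j >= 4) -> 2*y >= -3) and ((not (vec[y + 1] + j >= 6 -> j >= 4)) -> 2*j >= -3)
Before j := vec[d + 2] - 4: ((vec[d + 2] + vec[y + 1] >= 10 -> vec[d + 2] >= 8) -> 2*y >= -3) and ((not (vec[d + 2] + vec[y + 1] >= 10 -> vec[d + 2] >= 8)) -> 2*vec[d + 2] >= 5)
Answer: WP = ((vec[d + 2] + vec[y + 1] >= 10 -> vec[d + 2] >= 8) -> 2*y >= -3) and ((not (vec[d + 2] + vec[y + 1] >= 10 -> vec[d + 2] >= 8)) -> 2*vec[d + 2] >= 5)


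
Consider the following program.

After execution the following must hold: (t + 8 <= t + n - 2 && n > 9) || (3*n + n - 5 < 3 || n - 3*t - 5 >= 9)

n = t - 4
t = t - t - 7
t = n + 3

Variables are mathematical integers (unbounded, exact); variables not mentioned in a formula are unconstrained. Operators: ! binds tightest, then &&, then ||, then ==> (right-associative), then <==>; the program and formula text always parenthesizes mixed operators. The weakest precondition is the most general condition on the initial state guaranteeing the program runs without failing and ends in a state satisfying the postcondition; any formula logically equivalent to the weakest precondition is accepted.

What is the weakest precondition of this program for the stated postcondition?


Working backward. After the program, the postcondition (t + 8 <= t + n - 2 && n > 9) || (3*n + n - 5 < 3 || n - 3*t - 5 >= 9) must hold; in canonical form it is (n >= 10 && n > 9) || 4*n < 8 || n >= 3*t + 14.
Before t := n + 3: (n >= 10 && n > 9) || 4*n < 8 || 2*n <= -23
Before t := t - t - 7: (n >= 10 && n > 9) || 4*n < 8 || 2*n <= -23
Before n := t - 4: (t >= 14 && t > 13) || 4*t < 24 || 2*t <= -15
Answer: WP = (t >= 14 && t > 13) || 4*t < 24 || 2*t <= -15


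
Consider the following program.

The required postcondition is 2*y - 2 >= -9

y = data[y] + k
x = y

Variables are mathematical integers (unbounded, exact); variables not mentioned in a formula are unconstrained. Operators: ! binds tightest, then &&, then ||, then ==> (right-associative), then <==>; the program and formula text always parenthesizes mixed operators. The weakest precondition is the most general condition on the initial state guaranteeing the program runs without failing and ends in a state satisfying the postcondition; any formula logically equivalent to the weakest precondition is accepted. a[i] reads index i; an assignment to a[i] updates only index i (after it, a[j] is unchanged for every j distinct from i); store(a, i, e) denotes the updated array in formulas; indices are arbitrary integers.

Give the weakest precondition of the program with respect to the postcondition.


Working backward. After the program, the postcondition 2*y - 2 >= -9 must hold; in canonical form it is 2*y >= -7.
Before x := y: 2*y >= -7
Before y := data[y] + k: 2*data[y] + 2*k >= -7
Answer: WP = 2*data[y] + 2*k >= -7


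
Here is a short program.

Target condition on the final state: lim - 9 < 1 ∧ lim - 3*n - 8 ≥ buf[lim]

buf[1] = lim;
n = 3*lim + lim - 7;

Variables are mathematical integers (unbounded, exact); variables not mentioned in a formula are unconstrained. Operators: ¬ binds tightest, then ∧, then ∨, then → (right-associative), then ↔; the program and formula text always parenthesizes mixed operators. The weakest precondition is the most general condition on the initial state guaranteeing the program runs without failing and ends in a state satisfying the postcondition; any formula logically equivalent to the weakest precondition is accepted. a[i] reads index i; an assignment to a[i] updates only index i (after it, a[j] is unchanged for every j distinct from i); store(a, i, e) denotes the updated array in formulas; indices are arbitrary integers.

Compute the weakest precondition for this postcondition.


Working backward. After the program, the postcondition lim - 9 < 1 ∧ lim - 3*n - 8 ≥ buf[lim] must hold; in canonical form it is lim < 10 ∧ lim ≥ buf[lim] + 3*n + 8.
Before n := 3*lim + lim - 7: lim < 10 ∧ buf[lim] + 11*lim ≤ 13
Before buf[1] := lim: lim < 10 ∧ store(buf, 1, lim)[lim] + 11*lim ≤ 13
Answer: WP = lim < 10 ∧ store(buf, 1, lim)[lim] + 11*lim ≤ 13


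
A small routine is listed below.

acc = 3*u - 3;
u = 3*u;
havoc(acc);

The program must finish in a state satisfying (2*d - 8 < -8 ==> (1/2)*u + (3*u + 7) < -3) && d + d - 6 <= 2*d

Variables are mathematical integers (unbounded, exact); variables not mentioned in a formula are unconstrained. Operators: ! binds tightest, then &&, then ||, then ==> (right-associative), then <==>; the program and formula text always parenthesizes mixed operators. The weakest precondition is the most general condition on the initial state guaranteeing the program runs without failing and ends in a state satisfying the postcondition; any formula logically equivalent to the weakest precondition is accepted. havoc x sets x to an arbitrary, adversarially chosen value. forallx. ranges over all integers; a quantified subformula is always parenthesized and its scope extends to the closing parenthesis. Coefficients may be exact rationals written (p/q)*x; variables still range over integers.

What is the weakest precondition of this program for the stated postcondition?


Working backward. After the program, the postcondition (2*d - 8 < -8 ==> (1/2)*u + (3*u + 7) < -3) && d + d - 6 <= 2*d must hold; in canonical form it is 2*d < 0 ==> (7/2)*u < -10.
Before havoc acc: 2*d < 0 ==> (7/2)*u < -10
Before u := 3*u: 2*d < 0 ==> (21/2)*u < -10
Before acc := 3*u - 3: 2*d < 0 ==> (21/2)*u < -10
Answer: WP = 2*d < 0 ==> (21/2)*u < -10


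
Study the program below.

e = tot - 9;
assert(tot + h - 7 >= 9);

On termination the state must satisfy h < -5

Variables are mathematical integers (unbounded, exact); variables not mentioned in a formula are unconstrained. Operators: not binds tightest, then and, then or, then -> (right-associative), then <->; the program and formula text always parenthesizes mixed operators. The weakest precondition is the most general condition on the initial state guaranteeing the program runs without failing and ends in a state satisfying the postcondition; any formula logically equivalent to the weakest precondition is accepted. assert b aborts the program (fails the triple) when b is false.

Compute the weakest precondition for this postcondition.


Working backward. After the program, h < -5 must hold.
Before assert tot + h - 7 >= 9: h + tot >= 16 and h < -5
Before e := tot - 9: h + tot >= 16 and h < -5
Answer: WP = h + tot >= 16 and h < -5


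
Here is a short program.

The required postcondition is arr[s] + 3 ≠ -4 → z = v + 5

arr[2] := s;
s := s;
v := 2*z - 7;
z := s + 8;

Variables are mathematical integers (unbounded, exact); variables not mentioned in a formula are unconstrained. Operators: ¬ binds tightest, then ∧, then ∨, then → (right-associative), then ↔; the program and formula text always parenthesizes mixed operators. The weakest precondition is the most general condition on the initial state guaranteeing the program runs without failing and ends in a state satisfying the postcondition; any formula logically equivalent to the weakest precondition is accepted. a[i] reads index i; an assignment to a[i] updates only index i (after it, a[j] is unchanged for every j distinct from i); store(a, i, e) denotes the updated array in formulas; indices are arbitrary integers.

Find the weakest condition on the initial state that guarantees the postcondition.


Working backward. After the program, the postcondition arr[s] + 3 ≠ -4 → z = v + 5 must hold; in canonical form it is arr[s] ≠ -7 → z = v + 5.
Before z := s + 8: arr[s] ≠ -7 → s = v - 3
Before v := 2*z - 7: arr[s] ≠ -7 → s = 2*z - 10
Before s := s: arr[s] ≠ -7 → s = 2*z - 10
Before arr[2] := s: store(arr, 2, s)[s] ≠ -7 → s = 2*z - 10
Answer: WP = store(arr, 2, s)[s] ≠ -7 → s = 2*z - 10


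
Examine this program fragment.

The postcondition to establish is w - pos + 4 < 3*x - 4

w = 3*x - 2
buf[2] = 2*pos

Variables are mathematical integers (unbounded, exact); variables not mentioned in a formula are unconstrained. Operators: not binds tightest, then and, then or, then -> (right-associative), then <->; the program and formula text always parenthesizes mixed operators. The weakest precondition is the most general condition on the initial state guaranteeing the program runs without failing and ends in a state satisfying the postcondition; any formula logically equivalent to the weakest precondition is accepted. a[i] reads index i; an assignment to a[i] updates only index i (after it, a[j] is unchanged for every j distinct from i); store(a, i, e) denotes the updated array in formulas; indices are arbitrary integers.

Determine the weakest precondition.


Working backward. After the program, the postcondition w - pos + 4 < 3*x - 4 must hold; in canonical form it is w < pos + 3*x - 8.
Before buf[2] := 2*pos: w < pos + 3*x - 8
Before w := 3*x - 2: pos > 6
Answer: WP = pos > 6


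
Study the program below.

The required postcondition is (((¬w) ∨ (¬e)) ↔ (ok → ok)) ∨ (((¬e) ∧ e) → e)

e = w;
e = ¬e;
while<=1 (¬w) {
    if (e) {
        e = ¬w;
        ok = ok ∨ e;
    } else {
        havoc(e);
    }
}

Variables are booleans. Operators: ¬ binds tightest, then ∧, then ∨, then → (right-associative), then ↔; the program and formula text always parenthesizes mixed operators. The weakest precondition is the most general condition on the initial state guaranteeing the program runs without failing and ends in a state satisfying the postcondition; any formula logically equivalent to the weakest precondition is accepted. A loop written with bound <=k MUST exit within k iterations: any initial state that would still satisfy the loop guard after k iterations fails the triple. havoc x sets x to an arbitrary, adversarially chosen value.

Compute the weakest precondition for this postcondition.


Working backward. After the program, the postcondition (((¬w) ∨ (¬e)) ↔ (ok → ok)) ∨ (((¬e) ∧ e) → e) must hold; in canonical form it is true.
Before the loop (bound <=1), unroll the exhaustion recursion (WP_0 = exit-now case; WP_j = one more guarded iteration, up to j = 1):
  WP_0: w
  WP_1: (¬w) → ((e → w) ∧ ((¬e) → w))
So before the loop: (¬w) → ((e → w) ∧ ((¬e) → w))
Before e := ¬e: (¬w) → (((¬e) → w) ∧ (e → w))
Before e := w: (¬w) → ((¬w) → w)
Answer: WP = (¬w) → ((¬w) → w)


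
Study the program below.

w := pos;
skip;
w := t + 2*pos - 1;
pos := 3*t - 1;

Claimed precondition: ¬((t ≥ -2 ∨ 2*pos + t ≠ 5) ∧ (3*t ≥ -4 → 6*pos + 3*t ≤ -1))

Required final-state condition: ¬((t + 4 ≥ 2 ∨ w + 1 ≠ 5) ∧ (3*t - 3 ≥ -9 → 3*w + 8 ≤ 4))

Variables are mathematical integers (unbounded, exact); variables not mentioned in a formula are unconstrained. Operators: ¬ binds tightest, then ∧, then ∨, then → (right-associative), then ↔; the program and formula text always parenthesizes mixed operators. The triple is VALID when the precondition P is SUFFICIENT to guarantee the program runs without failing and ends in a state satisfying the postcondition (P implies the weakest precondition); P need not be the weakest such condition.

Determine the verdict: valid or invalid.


Working backward. After the program, the postcondition ¬((t + 4 ≥ 2 ∨ w + 1 ≠ 5) ∧ (3*t - 3 ≥ -9 → 3*w + 8 ≤ 4)) must hold; in canonical form it is ¬((t ≥ -2 ∨ w ≠ 4) ∧ (3*t ≥ -6 → 3*w ≤ -4)).
Before pos := 3*t - 1: ¬((t ≥ -2 ∨ w ≠ 4) ∧ (3*t ≥ -6 → 3*w ≤ -4))
Before w := t + 2*pos - 1: ¬((t ≥ -2 ∨ 2*pos + t ≠ 5) ∧ (3*t ≥ -6 → 6*pos + 3*t ≤ -1))
Before skip: ¬((t ≥ -2 ∨ 2*pos + t ≠ 5) ∧ (3*t ≥ -6 → 6*pos + 3*t ≤ -1))
Before w := pos: ¬((t ≥ -2 ∨ 2*pos + t ≠ 5) ∧ (3*t ≥ -6 → 6*pos + 3*t ≤ -1))
The weakest precondition is ¬((t ≥ -2 ∨ 2*pos + t ≠ 5) ∧ (3*t ≥ -6 → 6*pos + 3*t ≤ -1)).
Check whether ¬((t ≥ -2 ∨ 2*pos + t ≠ 5) ∧ (3*t ≥ -4 → 6*pos + 3*t ≤ -1)) implies it.
Every state satisfying the precondition satisfies the weakest precondition: the implication holds.
Answer: valid


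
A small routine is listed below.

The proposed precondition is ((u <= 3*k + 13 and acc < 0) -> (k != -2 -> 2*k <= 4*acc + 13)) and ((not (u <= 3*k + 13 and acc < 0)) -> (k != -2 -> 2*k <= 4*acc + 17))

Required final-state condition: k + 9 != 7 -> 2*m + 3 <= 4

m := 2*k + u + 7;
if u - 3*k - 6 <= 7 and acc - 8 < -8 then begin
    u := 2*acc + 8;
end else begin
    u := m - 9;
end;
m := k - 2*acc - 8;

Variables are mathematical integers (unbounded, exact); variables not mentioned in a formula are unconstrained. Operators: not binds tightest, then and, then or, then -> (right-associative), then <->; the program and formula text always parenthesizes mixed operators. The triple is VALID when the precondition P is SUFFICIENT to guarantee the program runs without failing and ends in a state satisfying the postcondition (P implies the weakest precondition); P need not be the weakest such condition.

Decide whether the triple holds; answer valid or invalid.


Working backward. After the program, the postcondition k + 9 != 7 -> 2*m + 3 <= 4 must hold; in canonical form it is k != -2 -> 2*m <= 1.
Before m := k - 2*acc - 8: k != -2 -> 2*k <= 4*acc + 17
Then branch requires k != -2 -> 2*k <= 4*acc + 17; else branch requires k != -2 -> 2*k <= 4*acc + 17.
Before the if: ((u <= 3*k + 13 and acc < 0) -> (k != -2 -> 2*k <= 4*acc + 17)) and ((not (u <= 3*k + 13 and acc < 0)) -> (k != -2 -> 2*k <= 4*acc + 17))
Before m := 2*k + u + 7: ((u <= 3*k + 13 and acc < 0) -> (k != -2 -> 2*k <= 4*acc + 17)) and ((not (u <= 3*k + 13 and acc < 0)) -> (k != -2 -> 2*k <= 4*acc + 17))
The weakest precondition is ((u <= 3*k + 13 and acc < 0) -> (k != -2 -> 2*k <= 4*acc + 17)) and ((not (u <= 3*k + 13 and acc < 0)) -> (k != -2 -> 2*k <= 4*acc + 17)).
Check whether ((u <= 3*k + 13 and acc < 0) -> (k != -2 -> 2*k <= 4*acc + 13)) and ((not (u <= 3*k + 13 and acc < 0)) -> (k != -2 -> 2*k <= 4*acc + 17)) implies it.
Every state satisfying the precondition satisfies the weakest precondition: the implication holds.
Answer: valid


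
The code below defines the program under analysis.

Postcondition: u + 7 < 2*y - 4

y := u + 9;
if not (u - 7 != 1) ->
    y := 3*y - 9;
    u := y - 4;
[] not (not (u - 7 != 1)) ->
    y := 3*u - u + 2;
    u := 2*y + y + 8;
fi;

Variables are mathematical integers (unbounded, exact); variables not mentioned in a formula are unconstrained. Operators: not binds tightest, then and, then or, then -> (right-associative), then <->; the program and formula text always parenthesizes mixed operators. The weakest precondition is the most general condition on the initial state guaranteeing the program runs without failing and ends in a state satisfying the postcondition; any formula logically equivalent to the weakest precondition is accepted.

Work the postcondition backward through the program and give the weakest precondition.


Working backward. After the program, the postcondition u + 7 < 2*y - 4 must hold; in canonical form it is u < 2*y - 11.
Then branch requires 3*y > 16; else branch requires 2*u < -21.
Before the if: ((not (u != 8)) -> 3*y > 16) and (u != 8 -> 2*u < -21)
Before y := u + 9: ((not (u != 8)) -> 3*u > -11) and (u != 8 -> 2*u < -21)
Answer: WP = ((not (u != 8)) -> 3*u > -11) and (u != 8 -> 2*u < -21)


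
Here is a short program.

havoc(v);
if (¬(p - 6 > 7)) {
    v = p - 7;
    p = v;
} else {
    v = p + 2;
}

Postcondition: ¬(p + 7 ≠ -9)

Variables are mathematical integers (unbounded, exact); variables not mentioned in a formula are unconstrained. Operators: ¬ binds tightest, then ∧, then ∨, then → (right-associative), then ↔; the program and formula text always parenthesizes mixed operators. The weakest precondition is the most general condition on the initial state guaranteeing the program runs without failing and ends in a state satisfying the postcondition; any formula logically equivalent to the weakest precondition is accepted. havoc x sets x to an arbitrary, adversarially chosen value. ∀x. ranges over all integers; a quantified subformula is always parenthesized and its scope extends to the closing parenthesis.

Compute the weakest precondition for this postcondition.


Working backward. After the program, the postcondition ¬(p + 7 ≠ -9) must hold; in canonical form it is ¬(p ≠ -16).
Then branch requires ¬(p ≠ -9); else branch requires ¬(p ≠ -16).
Before the if: ((¬(p > 13)) → (¬(p ≠ -9))) ∧ (p > 13 → (¬(p ≠ -16)))
Before havoc v: ((¬(p > 13)) → (¬(p ≠ -9))) ∧ (p > 13 → (¬(p ≠ -16)))
Answer: WP = ((¬(p > 13)) → (¬(p ≠ -9))) ∧ (p > 13 → (¬(p ≠ -16)))


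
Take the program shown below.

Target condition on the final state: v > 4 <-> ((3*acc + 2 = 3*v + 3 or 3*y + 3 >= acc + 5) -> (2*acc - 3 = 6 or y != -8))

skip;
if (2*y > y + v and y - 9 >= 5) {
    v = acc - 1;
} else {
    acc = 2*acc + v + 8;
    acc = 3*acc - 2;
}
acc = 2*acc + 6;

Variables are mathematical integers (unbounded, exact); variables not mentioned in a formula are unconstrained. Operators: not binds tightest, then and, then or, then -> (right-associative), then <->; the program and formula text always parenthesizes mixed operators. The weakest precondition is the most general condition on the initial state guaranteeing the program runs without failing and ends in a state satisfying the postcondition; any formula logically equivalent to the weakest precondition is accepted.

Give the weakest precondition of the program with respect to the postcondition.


Working backward. After the program, the postcondition v > 4 <-> ((3*acc + 2 = 3*v + 3 or 3*y + 3 >= acc + 5) -> (2*acc - 3 = 6 or y != -8)) must hold; in canonical form it is v > 4 <-> ((3*acc = 3*v + 1 or 3*y >= acc + 2) -> (2*acc = 9 or y != -8)).
Before acc := 2*acc + 6: v > 4 <-> ((6*acc = 3*v - 17 or 3*y >= 2*acc + 8) -> (4*acc = -3 or y != -8))
Then branch requires acc > 5 <-> ((3*acc = -20 or 3*y >= 2*acc + 8) -> (4*acc = -3 or y != -8)); else branch requires v > 4 <-> ((36*acc + 15*v = -149 or 3*y >= 12*acc + 6*v + 52) -> (24*acc + 12*v = -91 or y != -8)).
Before the if: ((y > v and y >= 14) -> (acc > 5 <-> ((3*acc = -20 or 3*y >= 2*acc + 8) -> (4*acc = -3 or y != -8)))) and ((not (y > v and y >= 14)) -> (v > 4 <-> ((36*acc + 15*v = -149 or 3*y >= 12*acc + 6*v + 52) -> (24*acc + 12*v = -91 or y != -8))))
Before skip: ((y > v and y >= 14) -> (acc > 5 <-> ((3*acc = -20 or 3*y >= 2*acc + 8) -> (4*acc = -3 or y != -8)))) and ((not (y > v and y >= 14)) -> (v > 4 <-> ((36*acc + 15*v = -149 or 3*y >= 12*acc + 6*v + 52) -> (24*acc + 12*v = -91 or y != -8))))
Answer: WP = ((y > v and y >= 14) -> (acc > 5 <-> ((3*acc = -20 or 3*y >= 2*acc + 8) -> (4*acc = -3 or y != -8)))) and ((not (y > v and y >= 14)) -> (v > 4 <-> ((36*acc + 15*v = -149 or 3*y >= 12*acc + 6*v + 52) -> (24*acc + 12*v = -91 or y != -8))))
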